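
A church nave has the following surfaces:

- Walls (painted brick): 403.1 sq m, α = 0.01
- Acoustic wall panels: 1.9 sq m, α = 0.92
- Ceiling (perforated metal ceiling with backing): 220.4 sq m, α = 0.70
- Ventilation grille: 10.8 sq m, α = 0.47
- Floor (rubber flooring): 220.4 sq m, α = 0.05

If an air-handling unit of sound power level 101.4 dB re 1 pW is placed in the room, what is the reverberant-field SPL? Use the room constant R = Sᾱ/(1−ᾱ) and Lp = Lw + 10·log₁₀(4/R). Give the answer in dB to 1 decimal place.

A = 176.155 sabins; S = 856.6 sq m.
ᾱ = 176.155/856.6 = 0.2056; R = Sᾱ/(1−ᾱ) = 176.155/(1−0.2056) = 221.746 sq m.
Lp = 101.4 + 10·log₁₀(4/221.746) = 101.4 + (-17.44) = 84.0 dB.

84.0 dB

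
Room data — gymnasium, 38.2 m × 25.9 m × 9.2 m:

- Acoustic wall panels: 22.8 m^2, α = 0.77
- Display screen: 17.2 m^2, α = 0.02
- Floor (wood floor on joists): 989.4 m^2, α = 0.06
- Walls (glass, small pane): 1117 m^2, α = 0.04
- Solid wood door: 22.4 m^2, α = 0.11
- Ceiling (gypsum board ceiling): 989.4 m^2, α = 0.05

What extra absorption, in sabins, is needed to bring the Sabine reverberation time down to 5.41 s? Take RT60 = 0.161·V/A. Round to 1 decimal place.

Summing Sᵢαᵢ: 17.556 + 0.344 + 59.364 + 44.680 + 2.464 + 49.470 → A₁ = 173.878 sabins.
For T = 5.41 s, need A₂ = 0.161·V/T = 0.161·9102.296/5.41 = 270.882 sabins.
Shortfall: 270.882 − 173.878 = 97.0 sabins.

97.0 sabins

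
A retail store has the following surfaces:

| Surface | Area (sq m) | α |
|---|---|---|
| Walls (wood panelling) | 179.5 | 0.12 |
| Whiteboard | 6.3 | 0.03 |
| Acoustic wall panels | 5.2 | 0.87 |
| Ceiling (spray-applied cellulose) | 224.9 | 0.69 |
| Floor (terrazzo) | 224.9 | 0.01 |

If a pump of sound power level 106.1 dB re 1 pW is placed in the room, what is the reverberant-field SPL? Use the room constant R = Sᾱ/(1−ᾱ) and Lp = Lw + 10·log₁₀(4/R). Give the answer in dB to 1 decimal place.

88.0 dB

A = 183.683 sabins; S = 640.8 sq m.
ᾱ = 0.2866, so room constant R = A/(1−ᾱ) = 257.475 sq m.
Lp = 106.1 + 10·log₁₀(4/257.475) = 106.1 + (-18.09) = 88.0 dB.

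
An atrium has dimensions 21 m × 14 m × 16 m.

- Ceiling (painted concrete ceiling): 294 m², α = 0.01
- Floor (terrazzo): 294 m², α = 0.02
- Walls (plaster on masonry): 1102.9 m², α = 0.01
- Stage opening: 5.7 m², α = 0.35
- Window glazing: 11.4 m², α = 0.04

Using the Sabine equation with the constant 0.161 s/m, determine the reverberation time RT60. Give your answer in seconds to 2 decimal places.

33.96 sec

Summing Sᵢαᵢ: 2.940 + 5.880 + 11.029 + 1.995 + 0.456 → A = 22.300 sabins.
Volume V = 21 × 14 × 16 = 4704 m³.
Sabine: RT60 = 0.161 × 4704 / 22.300 = 33.96 s.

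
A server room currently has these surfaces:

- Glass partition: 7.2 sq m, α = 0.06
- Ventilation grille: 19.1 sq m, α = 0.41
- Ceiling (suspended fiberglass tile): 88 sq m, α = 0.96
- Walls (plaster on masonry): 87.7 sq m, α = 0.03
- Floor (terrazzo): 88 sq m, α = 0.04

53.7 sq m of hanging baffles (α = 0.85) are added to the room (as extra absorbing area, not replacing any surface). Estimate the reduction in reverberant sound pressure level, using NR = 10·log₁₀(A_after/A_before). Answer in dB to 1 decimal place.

Total absorption A_before = 7.2×0.06 + 19.1×0.41 + 88×0.96 + 87.7×0.03 + 88×0.04
  = 0.432 + 7.831 + 84.480 + 2.631 + 3.520 = 98.894 sq m sabins.
Added absorption = 53.7 × 0.85 = 45.645 sabins.
A_after = 98.894 + 45.645 = 144.539 sabins.
NR = 10·log₁₀(144.539/98.894) = 1.6 dB.

1.6 dB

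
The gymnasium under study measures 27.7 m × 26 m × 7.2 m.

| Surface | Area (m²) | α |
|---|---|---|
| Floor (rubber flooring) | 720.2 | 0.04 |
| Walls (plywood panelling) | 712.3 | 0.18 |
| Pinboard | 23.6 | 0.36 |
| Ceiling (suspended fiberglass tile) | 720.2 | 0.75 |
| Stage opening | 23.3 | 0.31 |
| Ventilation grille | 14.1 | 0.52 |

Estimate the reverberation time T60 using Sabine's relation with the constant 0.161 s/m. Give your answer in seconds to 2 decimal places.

1.16 seconds

Summing Sᵢαᵢ: 28.808 + 128.214 + 8.496 + 540.150 + 7.223 + 7.332 → A = 720.223 sabins.
Room volume: 5185.44 m³.
RT60 = 0.161 · V / A = 0.161 × 5185.44 / 720.223 = 1.16 s.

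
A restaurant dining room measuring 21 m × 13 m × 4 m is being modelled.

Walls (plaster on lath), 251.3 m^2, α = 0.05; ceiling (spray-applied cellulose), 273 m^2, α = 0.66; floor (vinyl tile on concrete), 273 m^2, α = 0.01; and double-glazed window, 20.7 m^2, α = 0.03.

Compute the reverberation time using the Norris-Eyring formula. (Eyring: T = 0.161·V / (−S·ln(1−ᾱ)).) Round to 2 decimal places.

0.78 seconds

Total surface area S = 251.3 + 273 + 273 + 20.7 = 818.0 m^2.
Absorption A = 251.3·0.05 + 273·0.66 + 273·0.01 + 20.7·0.03 = 196.096 sabins.
ᾱ = 196.096 / 818.0 = 0.2397.
Eyring denominator: −S ln(1−ᾱ) = 224.167.
V = 21 × 13 × 4 = 1092 m³.
RT60 = 0.161 × 1092 / 224.167 = 0.78 s.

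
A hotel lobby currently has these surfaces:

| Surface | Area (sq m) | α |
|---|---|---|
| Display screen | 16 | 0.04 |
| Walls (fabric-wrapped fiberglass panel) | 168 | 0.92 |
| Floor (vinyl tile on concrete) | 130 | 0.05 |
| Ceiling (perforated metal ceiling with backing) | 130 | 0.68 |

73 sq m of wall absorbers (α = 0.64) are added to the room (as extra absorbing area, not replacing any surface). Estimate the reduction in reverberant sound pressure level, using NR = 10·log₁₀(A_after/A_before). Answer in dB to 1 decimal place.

Equivalent absorption area: A_before = 16·0.04 + 168·0.92 + 130·0.05 + 130·0.68 = 250.100 sq m.
Treatment contributes 73·0.64 = 46.720 sabins.
New total A_after = 296.820 sabins.
Reduction = 10 log₁₀(A_after/A_before) = 10 log₁₀(1.1868) = 0.7 dB.

0.7 dB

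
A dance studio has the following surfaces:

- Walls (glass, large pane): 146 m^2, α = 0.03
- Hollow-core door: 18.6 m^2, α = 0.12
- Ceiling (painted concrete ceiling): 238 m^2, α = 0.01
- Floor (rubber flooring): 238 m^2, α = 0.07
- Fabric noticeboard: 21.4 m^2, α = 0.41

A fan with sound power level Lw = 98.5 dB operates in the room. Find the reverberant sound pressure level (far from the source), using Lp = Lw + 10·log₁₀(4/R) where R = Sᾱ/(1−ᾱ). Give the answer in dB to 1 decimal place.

Σ(Sᵢαᵢ) = 146×0.03 + 18.6×0.12 + 238×0.01 + 238×0.07 + 21.4×0.41 = 34.426; total area S = 662.0 m^2.
ᾱ = 0.0520, so room constant R = A/(1−ᾱ) = 36.314 m^2.
Lp = 98.5 + 10·log₁₀(4/36.314) = 98.5 + (-9.58) = 88.9 dB.

88.9 dB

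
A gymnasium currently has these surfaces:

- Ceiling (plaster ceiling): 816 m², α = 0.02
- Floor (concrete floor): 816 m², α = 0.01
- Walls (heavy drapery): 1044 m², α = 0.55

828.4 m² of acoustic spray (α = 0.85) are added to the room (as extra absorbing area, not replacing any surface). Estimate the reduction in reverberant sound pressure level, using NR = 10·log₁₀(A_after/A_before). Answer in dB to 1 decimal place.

3.4 dB

A_before = Σ Sᵢαᵢ = 816*0.02 + 816*0.01 + 1044*0.55 = 598.680 sabins.
Treatment contributes 828.4·0.85 = 704.140 sabins.
New total A_after = 1302.820 sabins.
NR = 10·log₁₀(1302.820/598.680) = 3.4 dB.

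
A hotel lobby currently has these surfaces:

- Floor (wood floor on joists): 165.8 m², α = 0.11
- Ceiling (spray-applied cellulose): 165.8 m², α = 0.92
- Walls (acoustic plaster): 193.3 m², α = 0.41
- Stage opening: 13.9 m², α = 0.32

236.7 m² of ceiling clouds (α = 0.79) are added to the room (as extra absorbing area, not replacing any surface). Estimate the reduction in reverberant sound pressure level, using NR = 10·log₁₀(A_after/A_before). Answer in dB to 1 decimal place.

A_before = Σ Sᵢαᵢ = 165.8*0.11 + 165.8*0.92 + 193.3*0.41 + 13.9*0.32 = 254.475 sabins.
Added absorption = 236.7 × 0.79 = 186.993 sabins.
A_after = 254.475 + 186.993 = 441.468 sabins.
Reduction = 10 log₁₀(A_after/A_before) = 10 log₁₀(1.7348) = 2.4 dB.

2.4 dB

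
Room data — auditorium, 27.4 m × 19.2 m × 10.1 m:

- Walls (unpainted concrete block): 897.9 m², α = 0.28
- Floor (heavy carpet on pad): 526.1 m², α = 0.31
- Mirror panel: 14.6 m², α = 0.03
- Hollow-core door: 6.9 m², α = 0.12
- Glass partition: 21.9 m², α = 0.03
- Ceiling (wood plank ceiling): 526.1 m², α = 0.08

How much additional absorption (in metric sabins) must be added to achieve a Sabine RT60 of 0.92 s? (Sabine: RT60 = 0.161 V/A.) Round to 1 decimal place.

471.3 sabins

A₁ = Σ Sᵢαᵢ = 897.9*0.28 + 526.1*0.31 + 14.6*0.03 + 6.9*0.12 + 21.9*0.03 + 526.1*0.08 = 458.514 sabins.
Target A₂ = 0.161·5313.408/0.92 = 929.846 sabins (V = 5313.408 m³).
Shortfall: 929.846 − 458.514 = 471.3 sabins.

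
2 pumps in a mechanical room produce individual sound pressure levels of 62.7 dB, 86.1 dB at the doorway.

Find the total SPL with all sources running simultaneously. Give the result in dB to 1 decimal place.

Sum in the linear (power) domain: Σ 10^(Lᵢ/10) = 10^(62.7/10) + 10^(86.1/10) = 4.092e+08.
Combined level = 10 log₁₀(4.092e+08) = 86.1 dB.

86.1 dB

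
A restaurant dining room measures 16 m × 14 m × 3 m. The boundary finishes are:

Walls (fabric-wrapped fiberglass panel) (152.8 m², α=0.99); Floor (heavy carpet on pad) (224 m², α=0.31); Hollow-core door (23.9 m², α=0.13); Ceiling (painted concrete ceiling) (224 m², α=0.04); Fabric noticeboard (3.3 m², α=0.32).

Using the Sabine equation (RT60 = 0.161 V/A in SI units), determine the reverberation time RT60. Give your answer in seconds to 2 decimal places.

Summing Sᵢαᵢ: 151.272 + 69.440 + 3.107 + 8.960 + 1.056 → A = 233.835 sabins.
Room volume: 672 m³.
RT60 = 0.161 · V / A = 0.161 × 672 / 233.835 = 0.46 s.

0.46 s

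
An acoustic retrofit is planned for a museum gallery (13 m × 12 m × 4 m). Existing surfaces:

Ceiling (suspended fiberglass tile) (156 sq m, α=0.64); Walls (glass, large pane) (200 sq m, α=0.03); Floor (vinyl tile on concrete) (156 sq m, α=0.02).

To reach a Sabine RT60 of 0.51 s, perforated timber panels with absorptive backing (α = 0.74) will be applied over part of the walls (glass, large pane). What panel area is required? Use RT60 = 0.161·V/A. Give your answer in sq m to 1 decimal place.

124.0

Summing Sᵢαᵢ: 99.840 + 6.000 + 3.120 → A₁ = 108.960 sabins.
Required A₂ = 0.161·624/0.51 = 196.988 sabins.
ΔA needed = 196.988 − 108.960 = 88.028 sabins.
Net gain per sq m: Δα = 0.74 − 0.03 = 0.71.
Panel area = 88.028 / 0.71 = 124.0 sq m.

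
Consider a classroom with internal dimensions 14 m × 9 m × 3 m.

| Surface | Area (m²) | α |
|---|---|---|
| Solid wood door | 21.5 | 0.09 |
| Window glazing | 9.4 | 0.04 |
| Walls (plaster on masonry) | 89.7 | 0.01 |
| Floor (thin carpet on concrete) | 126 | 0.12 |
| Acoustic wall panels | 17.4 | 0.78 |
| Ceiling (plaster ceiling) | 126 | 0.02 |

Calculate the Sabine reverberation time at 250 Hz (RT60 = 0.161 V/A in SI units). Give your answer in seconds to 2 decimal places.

1.77 s

Equivalent absorption area: A = 21.5×0.09 + 9.4×0.04 + 89.7×0.01 + 126×0.12 + 17.4×0.78 + 126×0.02 = 34.420 m².
Room volume: 378 m³.
RT60 = 0.161 · V / A = 0.161 × 378 / 34.420 = 1.77 s.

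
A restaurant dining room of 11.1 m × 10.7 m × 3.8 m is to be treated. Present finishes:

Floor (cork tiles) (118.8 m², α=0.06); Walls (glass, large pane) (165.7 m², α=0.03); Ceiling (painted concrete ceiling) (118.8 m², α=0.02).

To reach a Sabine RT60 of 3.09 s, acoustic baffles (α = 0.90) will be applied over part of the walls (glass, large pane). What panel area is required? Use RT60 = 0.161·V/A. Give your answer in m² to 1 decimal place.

10.4

A₁ = Σ Sᵢαᵢ = 118.8×0.06 + 165.7×0.03 + 118.8×0.02 = 14.475 sabins.
V = 451.326 m³. Target absorption A₂ = 0.161 × 451.326 / 3.09 = 23.516 sabins.
ΔA needed = 23.516 − 14.475 = 9.041 sabins.
Net gain per m²: Δα = 0.90 − 0.03 = 0.87.
Area = ΔA/Δα = 9.041/0.87 = 10.4 m².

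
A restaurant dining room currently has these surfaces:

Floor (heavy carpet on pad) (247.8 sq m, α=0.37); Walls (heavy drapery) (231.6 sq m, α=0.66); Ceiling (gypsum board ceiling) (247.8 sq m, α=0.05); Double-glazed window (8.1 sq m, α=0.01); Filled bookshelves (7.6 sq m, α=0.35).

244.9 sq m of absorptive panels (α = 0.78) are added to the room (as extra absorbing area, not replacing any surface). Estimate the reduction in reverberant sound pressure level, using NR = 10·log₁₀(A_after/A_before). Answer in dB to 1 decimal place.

Equivalent absorption area: A_before = 247.8×0.37 + 231.6×0.66 + 247.8×0.05 + 8.1×0.01 + 7.6×0.35 = 259.673 sq m.
Treatment contributes 244.9·0.78 = 191.022 sabins.
New total A_after = 450.695 sabins.
NR = 10·log₁₀(450.695/259.673) = 2.4 dB.

2.4 dB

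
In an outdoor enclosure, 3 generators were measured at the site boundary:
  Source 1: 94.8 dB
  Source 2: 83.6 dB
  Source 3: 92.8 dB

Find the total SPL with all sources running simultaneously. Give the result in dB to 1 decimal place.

97.1 dB

Converting to relative power and adding: 10^(94.8/10) + 10^(83.6/10) + 10^(92.8/10) = 5.154e+09.
L_total = 10·log₁₀(5.154e+09) = 97.1 dB.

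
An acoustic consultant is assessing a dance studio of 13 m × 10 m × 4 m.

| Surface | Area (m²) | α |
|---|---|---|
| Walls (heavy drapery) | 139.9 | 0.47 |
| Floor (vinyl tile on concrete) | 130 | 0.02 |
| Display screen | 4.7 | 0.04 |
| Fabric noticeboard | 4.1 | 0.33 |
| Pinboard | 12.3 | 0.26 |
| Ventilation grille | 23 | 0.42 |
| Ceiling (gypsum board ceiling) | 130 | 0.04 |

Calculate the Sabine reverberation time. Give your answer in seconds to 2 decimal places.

Summing Sᵢαᵢ: 65.753 + 2.600 + 0.188 + 1.353 + 3.198 + 9.660 + 5.200 → A = 87.952 sabins.
Room volume: 520 m³.
Sabine: RT60 = 0.161 × 520 / 87.952 = 0.95 s.

0.95 s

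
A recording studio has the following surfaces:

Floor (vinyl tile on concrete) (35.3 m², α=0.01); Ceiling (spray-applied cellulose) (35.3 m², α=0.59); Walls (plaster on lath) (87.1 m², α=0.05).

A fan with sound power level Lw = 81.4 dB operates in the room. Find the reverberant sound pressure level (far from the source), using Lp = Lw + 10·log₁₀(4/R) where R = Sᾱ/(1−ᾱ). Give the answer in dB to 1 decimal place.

Σ(Sᵢαᵢ) = 35.3·0.01 + 35.3·0.59 + 87.1·0.05 = 25.535; total area S = 157.7 m².
ᾱ = 0.1619, so room constant R = A/(1−ᾱ) = 30.468 m².
Lp = Lw + 10 log₁₀(4/R) = 81.4 -8.82 = 72.6 dB.

72.6 dB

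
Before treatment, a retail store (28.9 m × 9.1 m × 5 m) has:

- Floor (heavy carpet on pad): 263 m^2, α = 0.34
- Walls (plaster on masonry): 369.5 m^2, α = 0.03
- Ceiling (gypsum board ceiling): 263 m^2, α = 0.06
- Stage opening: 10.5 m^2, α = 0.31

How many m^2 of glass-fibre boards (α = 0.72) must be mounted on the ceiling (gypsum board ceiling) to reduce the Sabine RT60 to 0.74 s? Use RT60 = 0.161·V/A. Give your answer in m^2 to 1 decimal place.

252.3

Summing Sᵢαᵢ: 89.420 + 11.085 + 15.780 + 3.255 → A₁ = 119.540 sabins.
V = 1314.95 m³. Target absorption A₂ = 0.161 × 1314.95 / 0.74 = 286.090 sabins.
ΔA needed = 286.090 − 119.540 = 166.550 sabins.
Net gain per m^2: Δα = 0.72 − 0.06 = 0.66.
Panel area = 166.550 / 0.66 = 252.3 m^2.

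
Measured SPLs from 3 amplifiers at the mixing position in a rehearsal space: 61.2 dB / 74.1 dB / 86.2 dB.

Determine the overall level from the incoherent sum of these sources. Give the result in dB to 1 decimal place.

Sum in the linear (power) domain: Σ 10^(Lᵢ/10) = 10^(61.2/10) + 10^(74.1/10) + 10^(86.2/10) = 4.439e+08.
Combined level = 10 log₁₀(4.439e+08) = 86.5 dB.

86.5 dB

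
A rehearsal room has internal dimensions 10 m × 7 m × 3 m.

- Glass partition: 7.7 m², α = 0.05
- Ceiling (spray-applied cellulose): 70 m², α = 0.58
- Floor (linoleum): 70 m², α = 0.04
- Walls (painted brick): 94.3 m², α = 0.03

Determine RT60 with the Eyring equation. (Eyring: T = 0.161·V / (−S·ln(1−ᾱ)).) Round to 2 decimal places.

0.65 s

S = Σ Sᵢ = 242.0 m².
Σ(Sᵢαᵢ) = 7.7·0.05 + 70·0.58 + 70·0.04 + 94.3·0.03 = 46.614.
Mean coefficient ᾱ = A/S = 0.1926.
Eyring denominator: −S ln(1−ᾱ) = 51.773.
V = 10 × 7 × 3 = 210 m³.
RT60 = 0.161 × 210 / 51.773 = 0.65 s.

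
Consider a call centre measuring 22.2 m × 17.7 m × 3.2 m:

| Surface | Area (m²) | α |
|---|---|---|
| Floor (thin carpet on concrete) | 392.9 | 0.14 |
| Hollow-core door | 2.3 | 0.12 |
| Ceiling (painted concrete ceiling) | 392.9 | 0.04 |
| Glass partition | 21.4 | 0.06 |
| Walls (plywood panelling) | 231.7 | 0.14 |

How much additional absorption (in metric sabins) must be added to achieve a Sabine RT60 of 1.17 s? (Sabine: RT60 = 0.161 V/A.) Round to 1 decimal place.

68.3 sabins

Total absorption A₁ = 392.9·0.14 + 2.3·0.12 + 392.9·0.04 + 21.4·0.06 + 231.7·0.14
  = 55.006 + 0.276 + 15.716 + 1.284 + 32.438 = 104.720 m² sabins.
Target A₂ = 0.161·1257.408/1.17 = 173.028 sabins (V = 1257.408 m³).
Additional absorption ΔA = 173.028 − 104.720 = 68.3 sabins.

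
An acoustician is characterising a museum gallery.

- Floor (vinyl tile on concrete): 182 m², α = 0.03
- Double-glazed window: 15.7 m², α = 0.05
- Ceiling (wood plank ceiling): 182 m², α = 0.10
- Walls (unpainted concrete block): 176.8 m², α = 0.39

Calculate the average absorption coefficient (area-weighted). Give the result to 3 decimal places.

0.168

Total surface area S = 556.5 m².
A = 182·0.03 + 15.7·0.05 + 182·0.10 + 176.8·0.39 = 93.397 sabins.
ᾱ = A/S = 0.168.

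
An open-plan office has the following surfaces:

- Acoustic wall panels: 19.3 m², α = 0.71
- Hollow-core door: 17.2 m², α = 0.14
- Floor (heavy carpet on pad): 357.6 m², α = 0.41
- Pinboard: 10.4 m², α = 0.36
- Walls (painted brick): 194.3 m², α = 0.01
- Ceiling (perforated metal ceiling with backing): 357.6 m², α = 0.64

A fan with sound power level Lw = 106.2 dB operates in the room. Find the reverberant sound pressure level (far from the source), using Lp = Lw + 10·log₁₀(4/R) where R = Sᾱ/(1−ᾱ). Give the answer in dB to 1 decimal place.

83.9 dB

A = 397.278 sabins; S = 956.4 m².
ᾱ = 0.4154, so room constant R = A/(1−ᾱ) = 679.572 m².
Lp = Lw + 10 log₁₀(4/R) = 106.2 -22.30 = 83.9 dB.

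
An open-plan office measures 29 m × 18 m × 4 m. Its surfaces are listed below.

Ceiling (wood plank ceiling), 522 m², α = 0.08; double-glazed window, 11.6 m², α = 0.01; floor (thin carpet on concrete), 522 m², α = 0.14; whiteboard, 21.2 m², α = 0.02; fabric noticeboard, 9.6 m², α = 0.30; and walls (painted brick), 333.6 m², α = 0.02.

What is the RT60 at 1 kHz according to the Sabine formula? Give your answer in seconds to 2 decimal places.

2.69 seconds

Equivalent absorption area: A = 522×0.08 + 11.6×0.01 + 522×0.14 + 21.2×0.02 + 9.6×0.30 + 333.6×0.02 = 124.932 m².
V = 29·18·4 = 2088 m³.
Sabine: RT60 = 0.161 × 2088 / 124.932 = 2.69 s.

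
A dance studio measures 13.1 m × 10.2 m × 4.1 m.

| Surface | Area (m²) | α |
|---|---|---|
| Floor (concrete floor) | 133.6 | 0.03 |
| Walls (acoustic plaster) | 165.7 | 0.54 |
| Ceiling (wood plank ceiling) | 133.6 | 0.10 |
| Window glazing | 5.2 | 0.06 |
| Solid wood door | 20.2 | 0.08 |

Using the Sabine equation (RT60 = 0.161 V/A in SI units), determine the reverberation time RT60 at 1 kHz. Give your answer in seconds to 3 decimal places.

A = Σ Sᵢαᵢ = 133.6*0.03 + 165.7*0.54 + 133.6*0.10 + 5.2*0.06 + 20.2*0.08 = 108.774 sabins.
Volume V = 13.1 × 10.2 × 4.1 = 547.842 m³.
Sabine: RT60 = 0.161 × 547.842 / 108.774 = 0.811 s.

0.811 seconds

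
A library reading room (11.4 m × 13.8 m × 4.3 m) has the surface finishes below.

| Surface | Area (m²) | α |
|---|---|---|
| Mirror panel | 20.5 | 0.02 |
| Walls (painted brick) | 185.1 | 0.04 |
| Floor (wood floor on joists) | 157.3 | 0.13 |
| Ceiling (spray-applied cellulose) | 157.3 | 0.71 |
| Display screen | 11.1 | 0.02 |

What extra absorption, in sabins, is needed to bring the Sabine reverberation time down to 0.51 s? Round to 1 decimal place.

Equivalent absorption area: A₁ = 20.5*0.02 + 185.1*0.04 + 157.3*0.13 + 157.3*0.71 + 11.1*0.02 = 140.168 m².
V = 676.476 m³. Required absorption A₂ = 0.161 × 676.476 / 0.51 = 213.554 sabins.
ΔA = A₂ − A₁ = 213.554 − 140.168 = 73.4 sabins.

73.4 sabins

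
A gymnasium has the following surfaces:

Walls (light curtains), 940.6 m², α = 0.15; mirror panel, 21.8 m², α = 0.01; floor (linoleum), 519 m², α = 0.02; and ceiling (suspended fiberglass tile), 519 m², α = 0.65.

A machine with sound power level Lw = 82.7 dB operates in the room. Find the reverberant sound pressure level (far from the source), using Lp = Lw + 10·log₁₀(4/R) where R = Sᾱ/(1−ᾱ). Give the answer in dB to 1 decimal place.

A = 489.038 sabins; S = 2000.4 m².
ᾱ = 0.2445, so room constant R = A/(1−ᾱ) = 647.304 m².
Lp = Lw + 10 log₁₀(4/R) = 82.7 -22.09 = 60.6 dB.

60.6 dB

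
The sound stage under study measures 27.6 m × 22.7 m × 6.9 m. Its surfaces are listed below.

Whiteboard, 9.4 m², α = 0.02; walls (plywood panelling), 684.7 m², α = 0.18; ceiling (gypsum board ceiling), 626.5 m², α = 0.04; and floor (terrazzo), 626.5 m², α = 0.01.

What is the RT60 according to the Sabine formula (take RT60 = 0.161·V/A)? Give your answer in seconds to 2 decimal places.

A = Σ Sᵢαᵢ = 9.4×0.02 + 684.7×0.18 + 626.5×0.04 + 626.5×0.01 = 154.759 sabins.
V = 27.6·22.7·6.9 = 4322.988 m³.
Sabine: RT60 = 0.161 × 4322.988 / 154.759 = 4.50 s.

4.50 s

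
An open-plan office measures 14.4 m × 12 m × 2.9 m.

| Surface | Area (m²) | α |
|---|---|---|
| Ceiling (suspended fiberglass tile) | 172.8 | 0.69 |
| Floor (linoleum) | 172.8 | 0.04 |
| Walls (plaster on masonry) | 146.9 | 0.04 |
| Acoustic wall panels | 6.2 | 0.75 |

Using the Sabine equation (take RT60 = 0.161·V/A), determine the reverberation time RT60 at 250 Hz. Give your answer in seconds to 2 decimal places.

0.59 s

Summing Sᵢαᵢ: 119.232 + 6.912 + 5.876 + 4.650 → A = 136.670 sabins.
V = 14.4·12·2.9 = 501.12 m³.
T = 0.161 V/A = 0.161·501.12/136.670 = 0.59 s.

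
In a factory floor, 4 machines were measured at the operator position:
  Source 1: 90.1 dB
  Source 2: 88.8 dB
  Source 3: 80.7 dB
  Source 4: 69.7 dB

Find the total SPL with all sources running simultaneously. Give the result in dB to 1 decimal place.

Sum in the linear (power) domain: Σ 10^(Lᵢ/10) = 10^(90.1/10) + 10^(88.8/10) + 10^(80.7/10) + 10^(69.7/10) = 1.909e+09.
Back to dB: 10·log₁₀ Σ = 92.8 dB.

92.8 dB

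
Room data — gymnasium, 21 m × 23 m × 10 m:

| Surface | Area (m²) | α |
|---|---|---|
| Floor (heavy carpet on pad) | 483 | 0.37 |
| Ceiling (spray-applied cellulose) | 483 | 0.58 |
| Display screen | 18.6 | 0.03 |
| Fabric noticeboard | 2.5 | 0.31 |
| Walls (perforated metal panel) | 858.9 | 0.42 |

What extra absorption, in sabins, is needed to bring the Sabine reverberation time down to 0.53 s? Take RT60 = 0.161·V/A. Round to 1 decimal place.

646.3 sabins

Summing Sᵢαᵢ: 178.710 + 280.140 + 0.558 + 0.775 + 360.738 → A₁ = 820.921 sabins.
For T = 0.53 s, need A₂ = 0.161·V/T = 0.161·4830/0.53 = 1467.226 sabins.
ΔA = A₂ − A₁ = 1467.226 − 820.921 = 646.3 sabins.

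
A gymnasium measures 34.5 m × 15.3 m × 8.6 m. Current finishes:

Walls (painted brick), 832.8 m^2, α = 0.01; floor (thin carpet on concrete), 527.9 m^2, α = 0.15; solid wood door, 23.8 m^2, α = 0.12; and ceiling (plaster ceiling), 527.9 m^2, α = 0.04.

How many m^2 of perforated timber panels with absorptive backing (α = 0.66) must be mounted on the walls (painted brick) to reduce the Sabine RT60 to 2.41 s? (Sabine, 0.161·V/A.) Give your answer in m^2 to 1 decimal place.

A₁ = Σ Sᵢαᵢ = 832.8·0.01 + 527.9·0.15 + 23.8·0.12 + 527.9·0.04 = 111.485 sabins.
Required A₂ = 0.161·4539.51/2.41 = 303.262 sabins.
ΔA needed = 303.262 − 111.485 = 191.777 sabins.
Each m^2 of panel replacing the walls (painted brick) adds (0.66 − 0.01) = 0.65 sabins.
Area = ΔA/Δα = 191.777/0.65 = 295.0 m^2.

295.0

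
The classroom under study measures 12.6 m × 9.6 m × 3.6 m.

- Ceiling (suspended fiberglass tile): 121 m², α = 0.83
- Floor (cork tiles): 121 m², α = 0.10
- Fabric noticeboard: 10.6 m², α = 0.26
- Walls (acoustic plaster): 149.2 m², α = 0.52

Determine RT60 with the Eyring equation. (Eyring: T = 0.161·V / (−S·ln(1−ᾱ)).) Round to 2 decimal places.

0.27 s

S = Σ Sᵢ = 401.8 m².
Σ(Sᵢαᵢ) = 121×0.83 + 121×0.10 + 10.6×0.26 + 149.2×0.52 = 192.870.
Mean coefficient ᾱ = A/S = 0.4800.
−S·ln(1−ᾱ) = −401.8 × ln(1 − 0.4800) = 262.748.
V = 12.6 × 9.6 × 3.6 = 435.456 m³.
RT60 = 0.161 × 435.456 / 262.748 = 0.27 s.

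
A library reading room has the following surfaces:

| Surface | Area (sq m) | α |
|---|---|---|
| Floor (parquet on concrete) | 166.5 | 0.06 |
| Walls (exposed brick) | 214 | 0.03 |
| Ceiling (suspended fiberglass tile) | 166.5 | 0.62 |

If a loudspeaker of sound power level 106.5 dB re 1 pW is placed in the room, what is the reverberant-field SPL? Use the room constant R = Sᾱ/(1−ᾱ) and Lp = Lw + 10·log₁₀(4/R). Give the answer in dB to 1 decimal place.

Σ(Sᵢαᵢ) = 166.5·0.06 + 214·0.03 + 166.5·0.62 = 119.640; total area S = 547.0 sq m.
ᾱ = 119.640/547.0 = 0.2187; R = Sᾱ/(1−ᾱ) = 119.640/(1−0.2187) = 153.129 sq m.
Lp = Lw + 10 log₁₀(4/R) = 106.5 -15.83 = 90.7 dB.

90.7 dB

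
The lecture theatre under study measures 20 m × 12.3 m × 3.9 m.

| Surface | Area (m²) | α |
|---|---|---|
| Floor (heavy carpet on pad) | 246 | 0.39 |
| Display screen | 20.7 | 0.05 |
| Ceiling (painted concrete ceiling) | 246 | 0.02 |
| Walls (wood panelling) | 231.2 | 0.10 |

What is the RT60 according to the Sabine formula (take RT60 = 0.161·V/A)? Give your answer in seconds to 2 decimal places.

A = Σ Sᵢαᵢ = 246*0.39 + 20.7*0.05 + 246*0.02 + 231.2*0.10 = 125.015 sabins.
V = 20·12.3·3.9 = 959.4 m³.
Sabine: RT60 = 0.161 × 959.4 / 125.015 = 1.24 s.

1.24 seconds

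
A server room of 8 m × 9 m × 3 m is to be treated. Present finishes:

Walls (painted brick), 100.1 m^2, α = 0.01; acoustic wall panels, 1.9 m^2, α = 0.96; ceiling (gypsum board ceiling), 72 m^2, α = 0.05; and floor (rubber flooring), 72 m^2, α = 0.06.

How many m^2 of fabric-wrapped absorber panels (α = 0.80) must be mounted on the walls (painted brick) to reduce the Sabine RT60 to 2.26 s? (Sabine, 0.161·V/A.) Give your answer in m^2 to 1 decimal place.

5.9

Total absorption A₁ = 100.1*0.01 + 1.9*0.96 + 72*0.05 + 72*0.06
  = 1.001 + 1.824 + 3.600 + 4.320 = 10.745 m^2 sabins.
Required A₂ = 0.161·216/2.26 = 15.388 sabins.
Absorption to add: 15.388 − 10.745 = 4.643 sabins.
Each m^2 of panel replacing the walls (painted brick) adds (0.80 − 0.01) = 0.79 sabins.
Area = ΔA/Δα = 4.643/0.79 = 5.9 m^2.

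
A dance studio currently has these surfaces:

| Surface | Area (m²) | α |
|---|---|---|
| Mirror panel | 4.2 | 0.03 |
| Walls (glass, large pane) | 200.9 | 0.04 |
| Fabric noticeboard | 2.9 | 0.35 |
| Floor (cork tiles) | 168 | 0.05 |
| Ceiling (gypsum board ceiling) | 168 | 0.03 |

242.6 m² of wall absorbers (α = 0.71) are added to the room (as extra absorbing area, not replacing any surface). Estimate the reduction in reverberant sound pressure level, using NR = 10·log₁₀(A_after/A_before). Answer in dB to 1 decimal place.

9.4 dB

A_before = Σ Sᵢαᵢ = 4.2·0.03 + 200.9·0.04 + 2.9·0.35 + 168·0.05 + 168·0.03 = 22.617 sabins.
Treatment contributes 242.6·0.71 = 172.246 sabins.
New total A_after = 194.863 sabins.
Reduction = 10 log₁₀(A_after/A_before) = 10 log₁₀(8.6158) = 9.4 dB.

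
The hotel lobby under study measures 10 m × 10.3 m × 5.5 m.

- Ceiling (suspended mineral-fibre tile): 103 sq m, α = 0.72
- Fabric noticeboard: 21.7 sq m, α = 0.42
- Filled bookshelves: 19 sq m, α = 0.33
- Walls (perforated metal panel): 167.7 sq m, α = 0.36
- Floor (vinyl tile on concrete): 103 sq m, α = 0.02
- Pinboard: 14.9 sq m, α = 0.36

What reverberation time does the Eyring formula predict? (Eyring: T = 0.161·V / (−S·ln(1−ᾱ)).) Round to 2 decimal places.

S = Σ Sᵢ = 429.3 sq m.
Absorption A = 103×0.72 + 21.7×0.42 + 19×0.33 + 167.7×0.36 + 103×0.02 + 14.9×0.36 = 157.340 sabins.
ᾱ = 157.340 / 429.3 = 0.3665.
Eyring denominator: −S ln(1−ᾱ) = 195.973.
V = 10 × 10.3 × 5.5 = 566.5 m³.
T = 0.161·V/[−S·ln(1−ᾱ)] = 0.161·566.5/195.973 = 0.47 s.

0.47 sec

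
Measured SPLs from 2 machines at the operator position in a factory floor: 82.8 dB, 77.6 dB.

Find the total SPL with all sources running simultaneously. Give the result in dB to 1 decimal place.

Sum in the linear (power) domain: Σ 10^(Lᵢ/10) = 10^(82.8/10) + 10^(77.6/10) = 2.481e+08.
Back to dB: 10·log₁₀ Σ = 83.9 dB.

83.9 dB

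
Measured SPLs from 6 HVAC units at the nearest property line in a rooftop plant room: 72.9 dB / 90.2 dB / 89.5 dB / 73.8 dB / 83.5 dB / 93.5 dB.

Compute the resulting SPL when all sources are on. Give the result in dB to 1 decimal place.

96.5 dB

Converting to relative power and adding: 10^(72.9/10) + 10^(90.2/10) + 10^(89.5/10) + 10^(73.8/10) + 10^(83.5/10) + 10^(93.5/10) = 4.444e+09.
Back to dB: 10·log₁₀ Σ = 96.5 dB.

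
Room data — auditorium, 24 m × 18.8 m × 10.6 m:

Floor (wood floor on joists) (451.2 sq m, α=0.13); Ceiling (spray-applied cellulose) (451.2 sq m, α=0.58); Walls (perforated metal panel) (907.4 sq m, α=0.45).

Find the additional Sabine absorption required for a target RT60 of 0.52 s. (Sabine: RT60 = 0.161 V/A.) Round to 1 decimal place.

Equivalent absorption area: A₁ = 451.2*0.13 + 451.2*0.58 + 907.4*0.45 = 728.682 sq m.
V = 4782.72 m³. Required absorption A₂ = 0.161 × 4782.72 / 0.52 = 1480.804 sabins.
Additional absorption ΔA = 1480.804 − 728.682 = 752.1 sabins.

752.1 sabins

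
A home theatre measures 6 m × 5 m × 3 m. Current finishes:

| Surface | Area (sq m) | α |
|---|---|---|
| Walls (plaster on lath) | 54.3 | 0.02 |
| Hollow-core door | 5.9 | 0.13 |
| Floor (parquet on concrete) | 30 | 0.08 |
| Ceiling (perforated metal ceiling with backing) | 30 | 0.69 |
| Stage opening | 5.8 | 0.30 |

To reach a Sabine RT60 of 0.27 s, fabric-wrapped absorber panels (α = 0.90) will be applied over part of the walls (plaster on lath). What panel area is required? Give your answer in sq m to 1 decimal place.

30.7

A₁ = Σ Sᵢαᵢ = 54.3·0.02 + 5.9·0.13 + 30·0.08 + 30·0.69 + 5.8·0.30 = 26.693 sabins.
Required A₂ = 0.161·90/0.27 = 53.667 sabins.
Absorption to add: 53.667 − 26.693 = 26.974 sabins.
Each sq m of panel replacing the walls (plaster on lath) adds (0.90 − 0.02) = 0.88 sabins.
Area = ΔA/Δα = 26.974/0.88 = 30.7 sq m.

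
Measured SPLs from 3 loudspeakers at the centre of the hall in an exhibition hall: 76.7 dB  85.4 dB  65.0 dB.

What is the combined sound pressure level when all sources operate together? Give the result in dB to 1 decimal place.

Converting to relative power and adding: 10^(76.7/10) + 10^(85.4/10) + 10^(65.0/10) = 3.967e+08.
Back to dB: 10·log₁₀ Σ = 86.0 dB.

86.0 dB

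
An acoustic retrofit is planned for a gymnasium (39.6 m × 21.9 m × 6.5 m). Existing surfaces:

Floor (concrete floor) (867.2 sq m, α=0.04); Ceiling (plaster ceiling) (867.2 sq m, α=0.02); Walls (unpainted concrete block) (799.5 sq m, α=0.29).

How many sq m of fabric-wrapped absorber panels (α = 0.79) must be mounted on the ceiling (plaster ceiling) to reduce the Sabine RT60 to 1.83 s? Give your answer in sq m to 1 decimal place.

275.4

A₁ = Σ Sᵢαᵢ = 867.2*0.04 + 867.2*0.02 + 799.5*0.29 = 283.887 sabins.
V = 5637.06 m³. Target absorption A₂ = 0.161 × 5637.06 / 1.83 = 495.938 sabins.
Absorption to add: 495.938 − 283.887 = 212.051 sabins.
Net gain per sq m: Δα = 0.79 − 0.02 = 0.77.
Area = ΔA/Δα = 212.051/0.77 = 275.4 sq m.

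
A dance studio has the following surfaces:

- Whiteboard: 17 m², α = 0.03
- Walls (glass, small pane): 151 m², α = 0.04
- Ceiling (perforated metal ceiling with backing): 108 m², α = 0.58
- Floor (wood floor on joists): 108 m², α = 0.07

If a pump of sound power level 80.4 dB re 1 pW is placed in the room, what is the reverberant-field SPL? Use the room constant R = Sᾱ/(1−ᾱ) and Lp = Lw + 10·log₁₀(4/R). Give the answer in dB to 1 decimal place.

66.6 dB

Σ(Sᵢαᵢ) = 17·0.03 + 151·0.04 + 108·0.58 + 108·0.07 = 76.750; total area S = 384.0 m².
ᾱ = 76.750/384.0 = 0.1999; R = Sᾱ/(1−ᾱ) = 76.750/(1−0.1999) = 95.926 m².
Lp = 80.4 + 10·log₁₀(4/95.926) = 80.4 + (-13.80) = 66.6 dB.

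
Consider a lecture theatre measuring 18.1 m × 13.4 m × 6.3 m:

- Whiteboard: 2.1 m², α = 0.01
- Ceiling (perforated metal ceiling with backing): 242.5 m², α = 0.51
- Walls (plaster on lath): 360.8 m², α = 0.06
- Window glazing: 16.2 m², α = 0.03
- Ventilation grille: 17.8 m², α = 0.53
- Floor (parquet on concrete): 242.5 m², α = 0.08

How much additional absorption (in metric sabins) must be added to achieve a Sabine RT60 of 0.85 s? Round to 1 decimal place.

Summing Sᵢαᵢ: 0.021 + 123.675 + 21.648 + 0.486 + 9.434 + 19.400 → A₁ = 174.664 sabins.
For T = 0.85 s, need A₂ = 0.161·V/T = 0.161·1528.002/0.85 = 289.422 sabins.
Additional absorption ΔA = 289.422 − 174.664 = 114.8 sabins.

114.8 sabins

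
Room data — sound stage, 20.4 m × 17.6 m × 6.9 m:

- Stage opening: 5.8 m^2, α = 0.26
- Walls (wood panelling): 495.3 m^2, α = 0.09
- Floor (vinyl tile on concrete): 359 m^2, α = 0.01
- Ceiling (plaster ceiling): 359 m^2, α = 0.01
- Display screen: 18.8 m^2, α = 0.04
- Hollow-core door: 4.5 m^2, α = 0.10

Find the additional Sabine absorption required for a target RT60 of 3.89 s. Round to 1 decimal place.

Equivalent absorption area: A₁ = 5.8·0.26 + 495.3·0.09 + 359·0.01 + 359·0.01 + 18.8·0.04 + 4.5·0.10 = 54.467 m^2.
For T = 3.89 s, need A₂ = 0.161·V/T = 0.161·2477.376/3.89 = 102.534 sabins.
Additional absorption ΔA = 102.534 − 54.467 = 48.1 sabins.

48.1 sabins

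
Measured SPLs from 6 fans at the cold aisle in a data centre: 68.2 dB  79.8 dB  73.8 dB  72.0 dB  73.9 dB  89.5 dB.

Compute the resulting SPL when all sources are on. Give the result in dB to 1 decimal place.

90.2 dB

Σ 10^(Lᵢ/10) = 1.058e+09.
Combined level = 10 log₁₀(1.058e+09) = 90.2 dB.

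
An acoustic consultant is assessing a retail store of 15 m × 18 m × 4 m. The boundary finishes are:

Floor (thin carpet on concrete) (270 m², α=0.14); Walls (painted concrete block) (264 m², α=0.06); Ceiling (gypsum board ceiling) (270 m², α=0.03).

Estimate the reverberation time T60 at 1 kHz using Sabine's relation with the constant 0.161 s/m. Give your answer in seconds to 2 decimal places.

2.82 s

Summing Sᵢαᵢ: 37.800 + 15.840 + 8.100 → A = 61.740 sabins.
Volume V = 15 × 18 × 4 = 1080 m³.
T = 0.161 V/A = 0.161·1080/61.740 = 2.82 s.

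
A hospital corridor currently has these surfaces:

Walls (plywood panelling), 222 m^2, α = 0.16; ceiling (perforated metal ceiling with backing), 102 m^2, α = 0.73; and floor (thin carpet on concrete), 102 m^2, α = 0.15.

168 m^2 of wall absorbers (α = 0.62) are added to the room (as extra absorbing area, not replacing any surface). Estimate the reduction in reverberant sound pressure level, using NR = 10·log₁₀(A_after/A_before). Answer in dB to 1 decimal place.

Total absorption A_before = 222·0.16 + 102·0.73 + 102·0.15
  = 35.520 + 74.460 + 15.300 = 125.280 m^2 sabins.
Treatment contributes 168·0.62 = 104.160 sabins.
A_after = 125.280 + 104.160 = 229.440 sabins.
NR = 10·log₁₀(229.440/125.280) = 2.6 dB.

2.6 dB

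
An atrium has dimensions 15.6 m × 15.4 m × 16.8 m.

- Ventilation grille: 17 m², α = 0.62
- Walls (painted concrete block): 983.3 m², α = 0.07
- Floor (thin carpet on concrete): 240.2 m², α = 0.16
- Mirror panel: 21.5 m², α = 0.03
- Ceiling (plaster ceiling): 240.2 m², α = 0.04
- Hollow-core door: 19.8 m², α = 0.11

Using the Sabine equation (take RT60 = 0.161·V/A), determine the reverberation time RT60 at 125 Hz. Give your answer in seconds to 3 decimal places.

Total absorption A = 17*0.62 + 983.3*0.07 + 240.2*0.16 + 21.5*0.03 + 240.2*0.04 + 19.8*0.11
  = 10.540 + 68.831 + 38.432 + 0.645 + 9.608 + 2.178 = 130.234 m² sabins.
Room volume: 4036.032 m³.
T = 0.161 V/A = 0.161·4036.032/130.234 = 4.989 s.

4.989 sec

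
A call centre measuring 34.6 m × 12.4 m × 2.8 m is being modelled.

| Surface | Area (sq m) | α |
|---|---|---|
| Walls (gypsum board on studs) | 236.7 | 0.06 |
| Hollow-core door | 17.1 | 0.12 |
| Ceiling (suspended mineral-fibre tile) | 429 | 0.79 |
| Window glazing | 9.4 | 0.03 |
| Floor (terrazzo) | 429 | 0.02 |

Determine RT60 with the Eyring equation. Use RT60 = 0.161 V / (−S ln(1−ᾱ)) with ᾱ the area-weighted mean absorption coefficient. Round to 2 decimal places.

0.44 seconds

S = Σ Sᵢ = 1121.2 sq m.
Σ(Sᵢαᵢ) = 236.7·0.06 + 17.1·0.12 + 429·0.79 + 9.4·0.03 + 429·0.02 = 364.026.
ᾱ = 364.026 / 1121.2 = 0.3247.
Eyring denominator: −S ln(1−ᾱ) = 440.181.
V = 34.6 × 12.4 × 2.8 = 1201.312 m³.
RT60 = 0.161 × 1201.312 / 440.181 = 0.44 s.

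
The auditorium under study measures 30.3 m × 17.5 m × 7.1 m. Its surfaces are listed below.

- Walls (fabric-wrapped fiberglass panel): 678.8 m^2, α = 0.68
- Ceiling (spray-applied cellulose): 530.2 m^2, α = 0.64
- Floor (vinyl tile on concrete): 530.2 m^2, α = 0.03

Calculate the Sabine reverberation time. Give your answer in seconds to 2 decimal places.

A = Σ Sᵢαᵢ = 678.8×0.68 + 530.2×0.64 + 530.2×0.03 = 816.818 sabins.
Room volume: 3764.775 m³.
T = 0.161 V/A = 0.161·3764.775/816.818 = 0.74 s.

0.74 s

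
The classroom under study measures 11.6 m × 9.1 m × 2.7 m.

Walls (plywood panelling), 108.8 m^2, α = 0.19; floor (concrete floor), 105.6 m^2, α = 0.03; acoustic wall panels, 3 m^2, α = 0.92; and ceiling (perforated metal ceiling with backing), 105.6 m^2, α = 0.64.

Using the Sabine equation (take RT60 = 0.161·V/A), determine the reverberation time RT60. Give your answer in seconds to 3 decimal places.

0.487 s

Equivalent absorption area: A = 108.8*0.19 + 105.6*0.03 + 3*0.92 + 105.6*0.64 = 94.184 m^2.
Room volume: 285.012 m³.
RT60 = 0.161 · V / A = 0.161 × 285.012 / 94.184 = 0.487 s.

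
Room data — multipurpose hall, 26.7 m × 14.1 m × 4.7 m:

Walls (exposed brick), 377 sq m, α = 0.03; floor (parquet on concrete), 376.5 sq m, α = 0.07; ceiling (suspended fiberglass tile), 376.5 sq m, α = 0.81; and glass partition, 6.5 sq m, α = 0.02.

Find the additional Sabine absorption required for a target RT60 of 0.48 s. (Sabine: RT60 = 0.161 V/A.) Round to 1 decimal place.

250.7 sabins

Summing Sᵢαᵢ: 11.310 + 26.355 + 304.965 + 0.130 → A₁ = 342.760 sabins.
V = 1769.409 m³. Required absorption A₂ = 0.161 × 1769.409 / 0.48 = 593.489 sabins.
ΔA = A₂ − A₁ = 593.489 − 342.760 = 250.7 sabins.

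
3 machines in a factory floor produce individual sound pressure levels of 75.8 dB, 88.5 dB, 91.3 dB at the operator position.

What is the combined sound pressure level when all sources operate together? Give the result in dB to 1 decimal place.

93.2 dB

Converting to relative power and adding: 10^(75.8/10) + 10^(88.5/10) + 10^(91.3/10) = 2.095e+09.
L_total = 10·log₁₀(2.095e+09) = 93.2 dB.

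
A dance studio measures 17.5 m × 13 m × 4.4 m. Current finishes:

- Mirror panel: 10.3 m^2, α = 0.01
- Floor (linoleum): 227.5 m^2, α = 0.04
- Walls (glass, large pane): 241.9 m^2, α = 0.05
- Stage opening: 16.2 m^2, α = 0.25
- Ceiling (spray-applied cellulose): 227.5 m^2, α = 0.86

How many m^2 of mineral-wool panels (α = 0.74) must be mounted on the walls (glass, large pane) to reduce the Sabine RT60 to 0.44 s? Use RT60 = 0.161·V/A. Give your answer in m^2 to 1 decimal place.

210.5

A₁ = Σ Sᵢαᵢ = 10.3×0.01 + 227.5×0.04 + 241.9×0.05 + 16.2×0.25 + 227.5×0.86 = 220.998 sabins.
Required A₂ = 0.161·1001/0.44 = 366.275 sabins.
Absorption to add: 366.275 − 220.998 = 145.277 sabins.
Each m^2 of panel replacing the walls (glass, large pane) adds (0.74 − 0.05) = 0.69 sabins.
Area = ΔA/Δα = 145.277/0.69 = 210.5 m^2.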